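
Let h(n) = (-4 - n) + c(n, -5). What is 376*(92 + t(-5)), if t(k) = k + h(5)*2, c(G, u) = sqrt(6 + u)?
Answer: 26696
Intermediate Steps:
h(n) = -3 - n (h(n) = (-4 - n) + sqrt(6 - 5) = (-4 - n) + sqrt(1) = (-4 - n) + 1 = -3 - n)
t(k) = -16 + k (t(k) = k + (-3 - 1*5)*2 = k + (-3 - 5)*2 = k - 8*2 = k - 16 = -16 + k)
376*(92 + t(-5)) = 376*(92 + (-16 - 5)) = 376*(92 - 21) = 376*71 = 26696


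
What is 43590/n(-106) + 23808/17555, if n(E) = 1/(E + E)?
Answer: -162227135592/17555 ≈ -9.2411e+6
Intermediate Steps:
n(E) = 1/(2*E)
43590/n(-106) + 23808/17555 = 43590/(((½)/(-106))) + 23808/17555 = 43590/(((½)*(-1/106))) + 23808*(1/17555) = 43590/(-1/212) + 23808/17555 = 43590*(-212) + 23808/17555 = -9241080 + 23808/17555 = -162227135592/17555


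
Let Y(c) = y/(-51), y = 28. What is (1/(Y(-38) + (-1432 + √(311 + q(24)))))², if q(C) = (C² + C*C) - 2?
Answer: 2601/(73060 - 51*√1461)² ≈ 5.1436e-7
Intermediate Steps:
q(C) = -2 + 2*C² (q(C) = (C² + C²) - 2 = 2*C² - 2 = -2 + 2*C²)
Y(c) = -28/51 (Y(c) = 28/(-51) = 28*(-1/51) = -28/51)
(1/(Y(-38) + (-1432 + √(311 + q(24)))))² = (1/(-28/51 + (-1432 + √(311 + (-2 + 2*24²)))))² = (1/(-28/51 + (-1432 + √(311 + (-2 + 2*576)))))² = (1/(-28/51 + (-1432 + √(311 + (-2 + 1152)))))² = (1/(-28/51 + (-1432 + √(311 + 1150))))² = (1/(-28/51 + (-1432 + √1461)))² = (1/(-73060/51 + √1461))² = (-73060/51 + √1461)⁻²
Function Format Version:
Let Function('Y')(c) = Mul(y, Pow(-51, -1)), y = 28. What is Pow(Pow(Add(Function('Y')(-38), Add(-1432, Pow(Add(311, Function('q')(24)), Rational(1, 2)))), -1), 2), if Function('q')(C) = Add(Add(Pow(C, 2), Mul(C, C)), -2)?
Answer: Mul(2601, Pow(Add(73060, Mul(-51, Pow(1461, Rational(1, 2)))), -2)) ≈ 5.1436e-7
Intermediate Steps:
Function('q')(C) = Add(-2, Mul(2, Pow(C, 2))) (Function('q')(C) = Add(Add(Pow(C, 2), Pow(C, 2)), -2) = Add(Mul(2, Pow(C, 2)), -2) = Add(-2, Mul(2, Pow(C, 2))))
Function('Y')(c) = Rational(-28, 51) (Function('Y')(c) = Mul(28, Pow(-51, -1)) = Mul(28, Rational(-1, 51)) = Rational(-28, 51))
Pow(Pow(Add(Function('Y')(-38), Add(-1432, Pow(Add(311, Function('q')(24)), Rational(1, 2)))), -1), 2) = Pow(Pow(Add(Rational(-28, 51), Add(-1432, Pow(Add(311, Add(-2, Mul(2, Pow(24, 2)))), Rational(1, 2)))), -1), 2) = Pow(Pow(Add(Rational(-28, 51), Add(-1432, Pow(Add(311, Add(-2, Mul(2, 576))), Rational(1, 2)))), -1), 2) = Pow(Pow(Add(Rational(-28, 51), Add(-1432, Pow(Add(311, Add(-2, 1152)), Rational(1, 2)))), -1), 2) = Pow(Pow(Add(Rational(-28, 51), Add(-1432, Pow(Add(311, 1150), Rational(1, 2)))), -1), 2) = Pow(Pow(Add(Rational(-28, 51), Add(-1432, Pow(1461, Rational(1, 2)))), -1), 2) = Pow(Pow(Add(Rational(-73060, 51), Pow(1461, Rational(1, 2))), -1), 2) = Pow(Add(Rational(-73060, 51), Pow(1461, Rational(1, 2))), -2)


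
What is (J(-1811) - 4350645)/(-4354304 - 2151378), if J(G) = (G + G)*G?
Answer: -2208797/6505682 ≈ -0.33952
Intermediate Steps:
J(G) = 2*G**2 (J(G) = (2*G)*G = 2*G**2)
(J(-1811) - 4350645)/(-4354304 - 2151378) = (2*(-1811)**2 - 4350645)/(-4354304 - 2151378) = (2*3279721 - 4350645)/(-6505682) = (6559442 - 4350645)*(-1/6505682) = 2208797*(-1/6505682) = -2208797/6505682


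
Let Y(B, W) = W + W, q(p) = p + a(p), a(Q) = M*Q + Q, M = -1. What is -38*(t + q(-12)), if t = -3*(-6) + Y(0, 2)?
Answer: -380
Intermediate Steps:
a(Q) = 0 (a(Q) = -Q + Q = 0)
q(p) = p (q(p) = p + 0 = p)
Y(B, W) = 2*W
t = 22 (t = -3*(-6) + 2*2 = 18 + 4 = 22)
-38*(t + q(-12)) = -38*(22 - 12) = -38*10 = -380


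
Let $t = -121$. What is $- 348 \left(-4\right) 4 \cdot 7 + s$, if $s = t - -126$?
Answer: $38981$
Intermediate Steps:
$s = 5$ ($s = -121 - -126 = -121 + 126 = 5$)
$- 348 \left(-4\right) 4 \cdot 7 + s = - 348 \left(-4\right) 4 \cdot 7 + 5 = - 348 \left(\left(-16\right) 7\right) + 5 = \left(-348\right) \left(-112\right) + 5 = 38976 + 5 = 38981$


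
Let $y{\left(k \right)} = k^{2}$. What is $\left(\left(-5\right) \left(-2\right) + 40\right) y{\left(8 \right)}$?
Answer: $3200$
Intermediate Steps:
$\left(\left(-5\right) \left(-2\right) + 40\right) y{\left(8 \right)} = \left(\left(-5\right) \left(-2\right) + 40\right) 8^{2} = \left(10 + 40\right) 64 = 50 \cdot 64 = 3200$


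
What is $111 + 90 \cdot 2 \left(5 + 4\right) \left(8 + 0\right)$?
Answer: $13071$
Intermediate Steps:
$111 + 90 \cdot 2 \left(5 + 4\right) \left(8 + 0\right) = 111 + 180 \cdot 9 \cdot 8 = 111 + 180 \cdot 72 = 111 + 12960 = 13071$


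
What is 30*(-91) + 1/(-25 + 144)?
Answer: -324869/119 ≈ -2730.0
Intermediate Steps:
30*(-91) + 1/(-25 + 144) = -2730 + 1/119 = -324869/119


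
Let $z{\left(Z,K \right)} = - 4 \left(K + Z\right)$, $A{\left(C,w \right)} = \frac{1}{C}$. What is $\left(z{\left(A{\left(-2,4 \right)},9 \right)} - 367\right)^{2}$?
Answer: $160801$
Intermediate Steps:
$z{\left(Z,K \right)} = - 4 K - 4 Z$
$\left(z{\left(A{\left(-2,4 \right)},9 \right)} - 367\right)^{2} = \left(\left(\left(-4\right) 9 - \frac{4}{-2}\right) - 367\right)^{2} = \left(\left(-36 - -2\right) - 367\right)^{2} = \left(\left(-36 + 2\right) - 367\right)^{2} = \left(-34 - 367\right)^{2} = \left(-401\right)^{2} = 160801$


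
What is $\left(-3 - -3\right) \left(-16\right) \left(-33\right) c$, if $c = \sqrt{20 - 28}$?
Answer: $0$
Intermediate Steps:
$c = 2 i \sqrt{2}$ ($c = \sqrt{-8} = 2 i \sqrt{2} \approx 2.8284 i$)
$\left(-3 - -3\right) \left(-16\right) \left(-33\right) c = \left(-3 - -3\right) \left(-16\right) \left(-33\right) 2 i \sqrt{2} = \left(-3 + 3\right) \left(-16\right) \left(-33\right) 2 i \sqrt{2} = 0 \left(-16\right) \left(-33\right) 2 i \sqrt{2} = 0 \left(-33\right) 2 i \sqrt{2} = 0 \cdot 2 i \sqrt{2} = 0$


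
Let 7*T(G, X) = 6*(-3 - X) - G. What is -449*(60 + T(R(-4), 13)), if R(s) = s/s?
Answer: -145027/7 ≈ -20718.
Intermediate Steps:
R(s) = 1
T(G, X) = -18/7 - 6*X/7 - G/7 (T(G, X) = (6*(-3 - X) - G)/7 = ((-18 - 6*X) - G)/7 = (-18 - G - 6*X)/7 = -18/7 - 6*X/7 - G/7)
-449*(60 + T(R(-4), 13)) = -449*(60 + (-18/7 - 6/7*13 - ⅐*1)) = -449*(60 + (-18/7 - 78/7 - ⅐)) = -449*(60 - 97/7) = -449*323/7 = -145027/7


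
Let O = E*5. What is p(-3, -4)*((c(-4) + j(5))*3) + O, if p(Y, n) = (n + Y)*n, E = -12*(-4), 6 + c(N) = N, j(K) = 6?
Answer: -96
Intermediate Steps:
c(N) = -6 + N
E = 48 (E = -3*(-16) = 48)
p(Y, n) = n*(Y + n) (p(Y, n) = (Y + n)*n = n*(Y + n))
O = 240 (O = 48*5 = 240)
p(-3, -4)*((c(-4) + j(5))*3) + O = (-4*(-3 - 4))*(((-6 - 4) + 6)*3) + 240 = (-4*(-7))*((-10 + 6)*3) + 240 = 28*(-4*3) + 240 = 28*(-12) + 240 = -336 + 240 = -96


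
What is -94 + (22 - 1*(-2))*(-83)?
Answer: -2086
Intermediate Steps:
-94 + (22 - 1*(-2))*(-83) = -94 + (22 + 2)*(-83) = -94 + 24*(-83) = -94 - 1992 = -2086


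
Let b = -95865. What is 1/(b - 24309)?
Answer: -1/120174 ≈ -8.3213e-6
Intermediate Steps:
1/(b - 24309) = 1/(-95865 - 24309) = 1/(-120174) = -1/120174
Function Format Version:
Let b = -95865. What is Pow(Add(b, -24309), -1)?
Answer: Rational(-1, 120174) ≈ -8.3213e-6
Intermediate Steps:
Pow(Add(b, -24309), -1) = Pow(Add(-95865, -24309), -1) = Pow(-120174, -1) = Rational(-1, 120174)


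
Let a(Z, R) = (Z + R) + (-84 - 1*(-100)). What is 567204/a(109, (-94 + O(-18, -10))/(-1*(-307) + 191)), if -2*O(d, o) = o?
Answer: 25678872/5651 ≈ 4544.1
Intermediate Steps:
O(d, o) = -o/2
a(Z, R) = 16 + R + Z (a(Z, R) = (R + Z) + (-84 + 100) = (R + Z) + 16 = 16 + R + Z)
567204/a(109, (-94 + O(-18, -10))/(-1*(-307) + 191)) = 567204/(16 + (-94 - ½*(-10))/(-1*(-307) + 191) + 109) = 567204/(16 + (-94 + 5)/(307 + 191) + 109) = 567204/(16 - 89/498 + 109) = 567204/(62161/498) = 567204*(498/62161) = 25678872/5651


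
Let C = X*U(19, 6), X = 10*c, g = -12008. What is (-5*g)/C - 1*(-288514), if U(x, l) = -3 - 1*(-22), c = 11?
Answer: 3173970/11 ≈ 2.8854e+5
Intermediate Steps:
X = 110 (X = 10*11 = 110)
U(x, l) = 19 (U(x, l) = -3 + 22 = 19)
C = 2090 (C = 110*19 = 2090)
(-5*g)/C - 1*(-288514) = -5*(-12008)/2090 - 1*(-288514) = 60040*(1/2090) + 288514 = 316/11 + 288514 = 3173970/11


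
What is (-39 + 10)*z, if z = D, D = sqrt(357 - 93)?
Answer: -58*sqrt(66) ≈ -471.19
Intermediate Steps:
D = 2*sqrt(66) (D = sqrt(264) = 2*sqrt(66) ≈ 16.248)
z = 2*sqrt(66) ≈ 16.248
(-39 + 10)*z = (-39 + 10)*(2*sqrt(66)) = -58*sqrt(66)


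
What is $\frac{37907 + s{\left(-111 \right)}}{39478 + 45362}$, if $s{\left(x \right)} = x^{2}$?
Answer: $\frac{12557}{21210} \approx 0.59203$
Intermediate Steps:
$\frac{37907 + s{\left(-111 \right)}}{39478 + 45362} = \frac{37907 + \left(-111\right)^{2}}{39478 + 45362} = \frac{37907 + 12321}{84840} = 50228 \cdot \frac{1}{84840} = \frac{12557}{21210}$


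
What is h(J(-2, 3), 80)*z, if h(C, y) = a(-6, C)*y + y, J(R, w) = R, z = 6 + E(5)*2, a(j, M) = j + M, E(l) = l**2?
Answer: -31360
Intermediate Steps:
a(j, M) = M + j
z = 56 (z = 6 + 5**2*2 = 6 + 25*2 = 6 + 50 = 56)
h(C, y) = y + y*(-6 + C) (h(C, y) = (C - 6)*y + y = (-6 + C)*y + y = y*(-6 + C) + y = y + y*(-6 + C))
h(J(-2, 3), 80)*z = (80*(-5 - 2))*56 = (80*(-7))*56 = -560*56 = -31360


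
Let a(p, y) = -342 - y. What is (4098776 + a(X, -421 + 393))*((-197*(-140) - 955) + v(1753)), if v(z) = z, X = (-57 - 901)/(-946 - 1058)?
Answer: 116306154636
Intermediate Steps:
X = 479/1002 (X = -958/(-2004) = -958*(-1/2004) = 479/1002 ≈ 0.47804)
(4098776 + a(X, -421 + 393))*((-197*(-140) - 955) + v(1753)) = (4098776 + (-342 - (-421 + 393)))*((-197*(-140) - 955) + 1753) = (4098776 + (-342 - 1*(-28)))*((27580 - 955) + 1753) = (4098776 + (-342 + 28))*(26625 + 1753) = (4098776 - 314)*28378 = 4098462*28378 = 116306154636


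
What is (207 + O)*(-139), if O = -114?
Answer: -12927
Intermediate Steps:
(207 + O)*(-139) = (207 - 114)*(-139) = 93*(-139) = -12927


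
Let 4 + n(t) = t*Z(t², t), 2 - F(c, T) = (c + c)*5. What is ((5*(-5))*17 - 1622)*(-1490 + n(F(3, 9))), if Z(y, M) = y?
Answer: 47993962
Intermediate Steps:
F(c, T) = 2 - 10*c (F(c, T) = 2 - (c + c)*5 = 2 - 2*c*5 = 2 - 10*c)
n(t) = -4 + t³ (n(t) = -4 + t*t² = -4 + t³)
((5*(-5))*17 - 1622)*(-1490 + n(F(3, 9))) = ((5*(-5))*17 - 1622)*(-1490 + (-4 + (2 - 10*3)³)) = (-25*17 - 1622)*(-1490 + (-4 + (2 - 30)³)) = (-425 - 1622)*(-1490 + (-4 + (-28)³)) = -2047*(-1490 + (-4 - 21952)) = -2047*(-1490 - 21956) = -2047*(-23446) = 47993962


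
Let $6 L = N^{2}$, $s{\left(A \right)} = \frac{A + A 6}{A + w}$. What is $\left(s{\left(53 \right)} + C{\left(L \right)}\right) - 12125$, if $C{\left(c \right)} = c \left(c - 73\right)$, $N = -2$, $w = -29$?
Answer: $- \frac{875359}{72} \approx -12158.0$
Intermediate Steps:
$s{\left(A \right)} = \frac{7 A}{-29 + A}$ ($s{\left(A \right)} = \frac{A + A 6}{A - 29} = \frac{A + 6 A}{-29 + A} = \frac{7 A}{-29 + A}$)
$L = \frac{2}{3}$ ($L = \frac{\left(-2\right)^{2}}{6} = \frac{1}{6} \cdot 4 = \frac{2}{3} \approx 0.66667$)
$C{\left(c \right)} = c \left(-73 + c\right)$
$\left(s{\left(53 \right)} + C{\left(L \right)}\right) - 12125 = \left(7 \cdot 53 \frac{1}{-29 + 53} + \frac{2 \left(-73 + \frac{2}{3}\right)}{3}\right) - 12125 = \left(7 \cdot 53 \cdot \frac{1}{24} + \frac{2}{3} \left(- \frac{217}{3}\right)\right) - 12125 = \left(7 \cdot 53 \cdot \frac{1}{24} - \frac{434}{9}\right) - 12125 = \left(\frac{371}{24} - \frac{434}{9}\right) - 12125 = - \frac{2359}{72} - 12125 = - \frac{875359}{72}$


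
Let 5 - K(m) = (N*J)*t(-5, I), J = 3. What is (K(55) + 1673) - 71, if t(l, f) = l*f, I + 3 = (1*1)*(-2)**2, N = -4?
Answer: 1547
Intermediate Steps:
I = 1 (I = -3 + (1*1)*(-2)**2 = -3 + 1*4 = -3 + 4 = 1)
t(l, f) = f*l
K(m) = -55 (K(m) = 5 - (-4*3)*1*(-5) = 5 - (-12)*(-5) = 5 - 1*60 = 5 - 60 = -55)
(K(55) + 1673) - 71 = (-55 + 1673) - 71 = 1618 - 71 = 1547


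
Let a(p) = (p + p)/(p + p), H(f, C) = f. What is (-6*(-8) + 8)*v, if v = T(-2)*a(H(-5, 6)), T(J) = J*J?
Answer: 224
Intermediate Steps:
T(J) = J**2
a(p) = 1 (a(p) = (2*p)/((2*p)) = (2*p)*(1/(2*p)) = 1)
v = 4 (v = (-2)**2*1 = 4*1 = 4)
(-6*(-8) + 8)*v = (-6*(-8) + 8)*4 = (48 + 8)*4 = 56*4 = 224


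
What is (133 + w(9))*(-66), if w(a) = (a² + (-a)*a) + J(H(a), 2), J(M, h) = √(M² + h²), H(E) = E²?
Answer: -8778 - 66*√6565 ≈ -14126.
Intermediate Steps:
w(a) = √(4 + a⁴) (w(a) = (a² + (-a)*a) + √((a²)² + 2²) = (a² - a²) + √(a⁴ + 4) = 0 + √(4 + a⁴) = √(4 + a⁴))
(133 + w(9))*(-66) = (133 + √(4 + 9⁴))*(-66) = (133 + √(4 + 6561))*(-66) = (133 + √6565)*(-66) = -8778 - 66*√6565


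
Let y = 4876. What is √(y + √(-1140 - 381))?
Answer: √(4876 + 39*I) ≈ 69.829 + 0.2793*I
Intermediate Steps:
√(y + √(-1140 - 381)) = √(4876 + √(-1140 - 381)) = √(4876 + √(-1521)) = √(4876 + 39*I)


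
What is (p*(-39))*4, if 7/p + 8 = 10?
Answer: -546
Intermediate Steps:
p = 7/2 (p = 7/(-8 + 10) = 7/2 ≈ 3.5000)
(p*(-39))*4 = ((7/2)*(-39))*4 = -273/2*4 = -546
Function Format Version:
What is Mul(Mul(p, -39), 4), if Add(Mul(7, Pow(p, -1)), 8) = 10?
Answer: -546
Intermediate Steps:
p = Rational(7, 2) (p = Mul(7, Pow(Add(-8, 10), -1)) = Mul(7, Pow(2, -1)) = Mul(7, Rational(1, 2)) = Rational(7, 2) ≈ 3.5000)
Mul(Mul(p, -39), 4) = Mul(Mul(Rational(7, 2), -39), 4) = Mul(Rational(-273, 2), 4) = -546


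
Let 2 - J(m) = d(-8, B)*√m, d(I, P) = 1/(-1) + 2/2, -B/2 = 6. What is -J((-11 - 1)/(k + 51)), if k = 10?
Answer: -2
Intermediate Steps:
B = -12 (B = -2*6 = -12)
d(I, P) = 0 (d(I, P) = 1*(-1) + 2*(½) = -1 + 1 = 0)
J(m) = 2 (J(m) = 2 - 0*√m = 2 - 1*0 = 2 + 0 = 2)
-J((-11 - 1)/(k + 51)) = -1*2 = -2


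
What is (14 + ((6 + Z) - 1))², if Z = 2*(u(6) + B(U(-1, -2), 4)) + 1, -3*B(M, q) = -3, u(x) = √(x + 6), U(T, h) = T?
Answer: 532 + 176*√3 ≈ 836.84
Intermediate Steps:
u(x) = √(6 + x)
B(M, q) = 1 (B(M, q) = -⅓*(-3) = 1)
Z = 3 + 4*√3 (Z = 2*(√(6 + 6) + 1) + 1 = 2*(√12 + 1) + 1 = 2*(2*√3 + 1) + 1 = 2*(1 + 2*√3) + 1 = (2 + 4*√3) + 1 = 3 + 4*√3 ≈ 9.9282)
(14 + ((6 + Z) - 1))² = (14 + ((6 + (3 + 4*√3)) - 1))² = (14 + ((9 + 4*√3) - 1))² = (14 + (8 + 4*√3))² = (22 + 4*√3)²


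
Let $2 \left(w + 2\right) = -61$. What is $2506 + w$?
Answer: $\frac{4947}{2} \approx 2473.5$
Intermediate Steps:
$w = - \frac{65}{2}$ ($w = -2 + \frac{1}{2} \left(-61\right) = -2 - \frac{61}{2} = - \frac{65}{2} \approx -32.5$)
$2506 + w = 2506 - \frac{65}{2} = \frac{4947}{2}$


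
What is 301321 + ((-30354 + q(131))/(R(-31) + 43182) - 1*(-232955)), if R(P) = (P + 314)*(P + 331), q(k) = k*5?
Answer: 68431108933/128082 ≈ 5.3428e+5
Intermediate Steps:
q(k) = 5*k
R(P) = (314 + P)*(331 + P)
301321 + ((-30354 + q(131))/(R(-31) + 43182) - 1*(-232955)) = 301321 + ((-30354 + 5*131)/((103934 + (-31)**2 + 645*(-31)) + 43182) - 1*(-232955)) = 301321 + ((-30354 + 655)/((103934 + 961 - 19995) + 43182) + 232955) = 301321 + (-29699/(84900 + 43182) + 232955) = 301321 + (-29699/128082 + 232955) = 301321 + 29837312611/128082 = 68431108933/128082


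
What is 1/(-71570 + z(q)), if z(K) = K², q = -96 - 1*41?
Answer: -1/52801 ≈ -1.8939e-5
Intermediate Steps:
q = -137 (q = -96 - 41 = -137)
1/(-71570 + z(q)) = 1/(-71570 + (-137)²) = 1/(-71570 + 18769) = 1/(-52801) = -1/52801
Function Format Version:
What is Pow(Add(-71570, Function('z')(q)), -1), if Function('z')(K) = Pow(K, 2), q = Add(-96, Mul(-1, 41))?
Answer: Rational(-1, 52801) ≈ -1.8939e-5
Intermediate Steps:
q = -137 (q = Add(-96, -41) = -137)
Pow(Add(-71570, Function('z')(q)), -1) = Pow(Add(-71570, Pow(-137, 2)), -1) = Pow(Add(-71570, 18769), -1) = Pow(-52801, -1) = Rational(-1, 52801)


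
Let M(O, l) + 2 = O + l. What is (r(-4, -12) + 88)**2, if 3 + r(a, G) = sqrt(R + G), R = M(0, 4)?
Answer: (85 + I*sqrt(10))**2 ≈ 7215.0 + 537.59*I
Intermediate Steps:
M(O, l) = -2 + O + l (M(O, l) = -2 + (O + l) = -2 + O + l)
R = 2 (R = -2 + 0 + 4 = 2)
r(a, G) = -3 + sqrt(2 + G)
(r(-4, -12) + 88)**2 = ((-3 + sqrt(2 - 12)) + 88)**2 = ((-3 + sqrt(-10)) + 88)**2 = ((-3 + I*sqrt(10)) + 88)**2 = (85 + I*sqrt(10))**2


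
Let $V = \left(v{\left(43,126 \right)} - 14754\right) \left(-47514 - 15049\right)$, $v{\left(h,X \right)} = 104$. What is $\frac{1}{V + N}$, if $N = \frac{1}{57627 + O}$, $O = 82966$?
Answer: $\frac{140593}{128860225934351} \approx 1.0911 \cdot 10^{-9}$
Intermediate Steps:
$V = 916547950$ ($V = \left(104 - 14754\right) \left(-47514 - 15049\right) = \left(-14650\right) \left(-62563\right) = 916547950$)
$N = \frac{1}{140593}$ ($N = \frac{1}{57627 + 82966} = \frac{1}{140593} \approx 7.1127 \cdot 10^{-6}$)
$\frac{1}{V + N} = \frac{1}{916547950 + \frac{1}{140593}} = \frac{1}{\frac{128860225934351}{140593}} = \frac{140593}{128860225934351}$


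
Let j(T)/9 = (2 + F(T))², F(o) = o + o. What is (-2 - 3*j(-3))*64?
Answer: -27776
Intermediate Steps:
F(o) = 2*o
j(T) = 9*(2 + 2*T)²
(-2 - 3*j(-3))*64 = (-2 - 108*(1 - 3)²)*64 = (-2 - 108*(-2)²)*64 = (-2 - 108*4)*64 = (-2 - 3*144)*64 = (-2 - 432)*64 = -434*64 = -27776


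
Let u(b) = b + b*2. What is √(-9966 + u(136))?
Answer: 9*I*√118 ≈ 97.765*I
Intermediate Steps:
u(b) = 3*b (u(b) = b + 2*b = 3*b)
√(-9966 + u(136)) = √(-9966 + 3*136) = √(-9966 + 408) = √(-9558) = 9*I*√118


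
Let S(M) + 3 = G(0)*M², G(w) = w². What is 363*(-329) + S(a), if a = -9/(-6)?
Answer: -119430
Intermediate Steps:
a = 3/2 (a = -9*(-⅙) = 3/2 ≈ 1.5000)
S(M) = -3 (S(M) = -3 + 0²*M² = -3 + 0*M² = -3 + 0 = -3)
363*(-329) + S(a) = 363*(-329) - 3 = -119427 - 3 = -119430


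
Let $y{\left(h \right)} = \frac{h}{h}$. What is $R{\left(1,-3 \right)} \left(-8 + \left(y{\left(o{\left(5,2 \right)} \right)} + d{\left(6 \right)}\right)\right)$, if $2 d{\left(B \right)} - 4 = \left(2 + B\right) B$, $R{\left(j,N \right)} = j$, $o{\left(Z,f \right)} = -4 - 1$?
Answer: $19$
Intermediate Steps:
$o{\left(Z,f \right)} = -5$
$y{\left(h \right)} = 1$
$d{\left(B \right)} = 2 + \frac{B \left(2 + B\right)}{2}$ ($d{\left(B \right)} = 2 + \frac{\left(2 + B\right) B}{2} = 2 + \frac{B \left(2 + B\right)}{2}$)
$R{\left(1,-3 \right)} \left(-8 + \left(y{\left(o{\left(5,2 \right)} \right)} + d{\left(6 \right)}\right)\right) = 1 \left(-8 + \left(1 + \left(2 + 6 + \frac{6^{2}}{2}\right)\right)\right) = 1 \left(-8 + \left(1 + \left(2 + 6 + \frac{1}{2} \cdot 36\right)\right)\right) = 1 \left(-8 + \left(1 + \left(2 + 6 + 18\right)\right)\right) = 1 \left(-8 + \left(1 + 26\right)\right) = 1 \left(-8 + 27\right) = 1 \cdot 19 = 19$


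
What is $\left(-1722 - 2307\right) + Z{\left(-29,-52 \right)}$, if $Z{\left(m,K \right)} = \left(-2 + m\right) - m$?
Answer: $-4031$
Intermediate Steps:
$Z{\left(m,K \right)} = -2$
$\left(-1722 - 2307\right) + Z{\left(-29,-52 \right)} = \left(-1722 - 2307\right) - 2 = -4029 - 2 = -4031$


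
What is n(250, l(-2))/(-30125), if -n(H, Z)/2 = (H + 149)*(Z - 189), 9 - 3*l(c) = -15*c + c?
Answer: -155876/30125 ≈ -5.1743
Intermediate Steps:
l(c) = 3 + 14*c/3 (l(c) = 3 - (-15*c + c)/3 = 3 - (-14)*c/3 = 3 + 14*c/3)
n(H, Z) = -2*(-189 + Z)*(149 + H) (n(H, Z) = -2*(H + 149)*(Z - 189) = -2*(149 + H)*(-189 + Z) = -2*(-189 + Z)*(149 + H))
n(250, l(-2))/(-30125) = (56322 - 298*(3 + (14/3)*(-2)) + 378*250 - 2*250*(3 + (14/3)*(-2)))/(-30125) = (56322 - 298*(3 - 28/3) + 94500 - 2*250*(3 - 28/3))*(-1/30125) = (56322 - 298*(-19/3) + 94500 - 2*250*(-19/3))*(-1/30125) = (56322 + 5662/3 + 94500 + 9500/3)*(-1/30125) = 155876*(-1/30125) = -155876/30125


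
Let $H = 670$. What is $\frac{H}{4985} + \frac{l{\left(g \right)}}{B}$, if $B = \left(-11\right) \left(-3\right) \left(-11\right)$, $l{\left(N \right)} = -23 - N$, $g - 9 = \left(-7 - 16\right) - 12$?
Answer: $\frac{15217}{120637} \approx 0.12614$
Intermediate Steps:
$g = -26$ ($g = 9 - 35 = -26$)
$B = -363$ ($B = 33 \left(-11\right) = -363$)
$\frac{H}{4985} + \frac{l{\left(g \right)}}{B} = \frac{670}{4985} + \frac{-23 - -26}{-363} = 670 \cdot \frac{1}{4985} + \left(-23 + 26\right) \left(- \frac{1}{363}\right) = \frac{134}{997} + 3 \left(- \frac{1}{363}\right) = \frac{134}{997} - \frac{1}{121} = \frac{15217}{120637}$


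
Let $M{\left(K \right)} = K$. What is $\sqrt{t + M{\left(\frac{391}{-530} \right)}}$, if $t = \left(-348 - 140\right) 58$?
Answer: $\frac{i \sqrt{7950800830}}{530} \approx 168.24 i$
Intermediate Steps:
$t = -28304$ ($t = \left(-488\right) 58 = -28304$)
$\sqrt{t + M{\left(\frac{391}{-530} \right)}} = \sqrt{-28304 + \frac{391}{-530}} = \sqrt{-28304 + 391 \left(- \frac{1}{530}\right)} = \sqrt{-28304 - \frac{391}{530}} = \sqrt{- \frac{15001511}{530}} = \frac{i \sqrt{7950800830}}{530}$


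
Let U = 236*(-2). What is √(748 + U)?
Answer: 2*√69 ≈ 16.613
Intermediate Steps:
U = -472
√(748 + U) = √(748 - 472) = √276 = 2*√69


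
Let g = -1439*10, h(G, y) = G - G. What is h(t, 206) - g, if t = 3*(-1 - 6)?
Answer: 14390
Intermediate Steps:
t = -21 (t = 3*(-7) = -21)
h(G, y) = 0
g = -14390
h(t, 206) - g = 0 - 1*(-14390) = 0 + 14390 = 14390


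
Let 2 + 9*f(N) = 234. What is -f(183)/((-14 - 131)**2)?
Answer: -8/6525 ≈ -0.0012261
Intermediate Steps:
f(N) = 232/9 (f(N) = -2/9 + (1/9)*234 = -2/9 + 26 = 232/9)
-f(183)/((-14 - 131)**2) = -232/(9*((-14 - 131)**2)) = -232/(9*((-145)**2)) = -232/(9*21025) = -1*8/6525 = -8/6525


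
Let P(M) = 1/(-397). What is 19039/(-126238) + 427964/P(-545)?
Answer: -21448051833543/126238 ≈ -1.6990e+8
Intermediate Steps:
P(M) = -1/397
19039/(-126238) + 427964/P(-545) = 19039/(-126238) + 427964/(-1/397) = 19039*(-1/126238) + 427964*(-397) = -19039/126238 - 169901708 = -21448051833543/126238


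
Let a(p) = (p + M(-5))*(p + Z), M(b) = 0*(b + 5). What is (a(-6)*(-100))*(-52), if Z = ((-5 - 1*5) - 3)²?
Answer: -5085600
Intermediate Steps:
M(b) = 0 (M(b) = 0*(5 + b) = 0)
Z = 169 (Z = ((-5 - 5) - 3)² = (-10 - 3)² = (-13)² = 169)
a(p) = p*(169 + p) (a(p) = (p + 0)*(p + 169) = p*(169 + p))
(a(-6)*(-100))*(-52) = (-6*(169 - 6)*(-100))*(-52) = (-6*163*(-100))*(-52) = -978*(-100)*(-52) = 97800*(-52) = -5085600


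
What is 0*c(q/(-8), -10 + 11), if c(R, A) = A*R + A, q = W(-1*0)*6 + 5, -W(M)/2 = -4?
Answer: 0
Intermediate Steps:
W(M) = 8 (W(M) = -2*(-4) = 8)
q = 53 (q = 8*6 + 5 = 48 + 5 = 53)
c(R, A) = A + A*R
0*c(q/(-8), -10 + 11) = 0*((-10 + 11)*(1 + 53/(-8))) = 0*(1*(1 + 53*(-⅛))) = 0*(1*(1 - 53/8)) = 0*(1*(-45/8)) = 0*(-45/8) = 0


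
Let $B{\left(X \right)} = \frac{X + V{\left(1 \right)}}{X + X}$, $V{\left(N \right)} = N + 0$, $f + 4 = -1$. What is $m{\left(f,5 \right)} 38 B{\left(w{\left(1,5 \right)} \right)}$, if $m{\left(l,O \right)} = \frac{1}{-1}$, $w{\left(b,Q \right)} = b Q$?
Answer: $- \frac{114}{5} \approx -22.8$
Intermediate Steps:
$f = -5$ ($f = -4 - 1 = -5$)
$V{\left(N \right)} = N$
$w{\left(b,Q \right)} = Q b$
$B{\left(X \right)} = \frac{1 + X}{2 X}$ ($B{\left(X \right)} = \frac{X + 1}{X + X} = \frac{1 + X}{2 X}$)
$m{\left(l,O \right)} = -1$
$m{\left(f,5 \right)} 38 B{\left(w{\left(1,5 \right)} \right)} = \left(-1\right) 38 \frac{1 + 5 \cdot 1}{2 \cdot 5 \cdot 1} = - 38 \frac{1 + 5}{2 \cdot 5} = - 38 \cdot \frac{1}{2} \cdot \frac{1}{5} \cdot 6 = \left(-38\right) \frac{3}{5} = - \frac{114}{5}$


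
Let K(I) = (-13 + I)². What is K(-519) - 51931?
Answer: 231093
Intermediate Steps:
K(-519) - 51931 = (-13 - 519)² - 51931 = (-532)² - 51931 = 283024 - 51931 = 231093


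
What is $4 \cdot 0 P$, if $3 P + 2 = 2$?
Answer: $0$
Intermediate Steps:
$P = 0$ ($P = - \frac{2}{3} + \frac{1}{3} \cdot 2 = - \frac{2}{3} + \frac{2}{3} = 0$)
$4 \cdot 0 P = 4 \cdot 0 \cdot 0 = 0 \cdot 0 = 0$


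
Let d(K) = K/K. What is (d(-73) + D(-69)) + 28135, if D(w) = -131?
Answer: 28005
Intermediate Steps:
d(K) = 1
(d(-73) + D(-69)) + 28135 = (1 - 131) + 28135 = -130 + 28135 = 28005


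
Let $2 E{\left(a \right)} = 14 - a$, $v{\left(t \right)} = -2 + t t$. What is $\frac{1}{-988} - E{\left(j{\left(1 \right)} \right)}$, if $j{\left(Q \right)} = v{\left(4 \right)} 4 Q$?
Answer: $\frac{20747}{988} \approx 20.999$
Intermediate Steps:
$v{\left(t \right)} = -2 + t^{2}$
$j{\left(Q \right)} = 56 Q$ ($j{\left(Q \right)} = \left(-2 + 4^{2}\right) 4 Q = \left(-2 + 16\right) 4 Q = 14 \cdot 4 Q = 56 Q$)
$E{\left(a \right)} = 7 - \frac{a}{2}$ ($E{\left(a \right)} = \frac{14 - a}{2} = 7 - \frac{a}{2}$)
$\frac{1}{-988} - E{\left(j{\left(1 \right)} \right)} = \frac{1}{-988} - \left(7 - \frac{56 \cdot 1}{2}\right) = - \frac{1}{988} - \left(7 - 28\right) = - \frac{1}{988} - -21 = - \frac{1}{988} + 21 = \frac{20747}{988}$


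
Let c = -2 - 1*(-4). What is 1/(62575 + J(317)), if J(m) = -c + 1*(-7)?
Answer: 1/62566 ≈ 1.5983e-5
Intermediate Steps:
c = 2 (c = -2 + 4 = 2)
J(m) = -9 (J(m) = -1*2 + 1*(-7) = -2 - 7 = -9)
1/(62575 + J(317)) = 1/(62575 - 9) = 1/62566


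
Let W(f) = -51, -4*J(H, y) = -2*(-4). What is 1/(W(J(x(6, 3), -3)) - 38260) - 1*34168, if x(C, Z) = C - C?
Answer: -1309010249/38311 ≈ -34168.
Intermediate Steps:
x(C, Z) = 0
J(H, y) = -2 (J(H, y) = -(-1)*(-4)/2 = -¼*8 = -2)
1/(W(J(x(6, 3), -3)) - 38260) - 1*34168 = 1/(-51 - 38260) - 1*34168 = 1/(-38311) - 34168 = -1/38311 - 34168 = -1309010249/38311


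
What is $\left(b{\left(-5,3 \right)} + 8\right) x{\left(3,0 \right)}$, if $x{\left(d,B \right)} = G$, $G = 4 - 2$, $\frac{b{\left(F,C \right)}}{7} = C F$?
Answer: $-194$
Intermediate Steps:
$b{\left(F,C \right)} = 7 C F$
$G = 2$ ($G = 4 - 2 = 2$)
$x{\left(d,B \right)} = 2$
$\left(b{\left(-5,3 \right)} + 8\right) x{\left(3,0 \right)} = \left(7 \cdot 3 \left(-5\right) + 8\right) 2 = \left(-105 + 8\right) 2 = \left(-97\right) 2 = -194$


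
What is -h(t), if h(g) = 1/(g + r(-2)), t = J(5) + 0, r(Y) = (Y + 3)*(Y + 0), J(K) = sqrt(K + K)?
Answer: -1/3 - sqrt(10)/6 ≈ -0.86038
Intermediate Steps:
J(K) = sqrt(2)*sqrt(K) (J(K) = sqrt(2*K) = sqrt(2)*sqrt(K))
r(Y) = Y*(3 + Y) (r(Y) = (3 + Y)*Y = Y*(3 + Y))
t = sqrt(10) (t = sqrt(2)*sqrt(5) + 0 = sqrt(10) + 0 = sqrt(10) ≈ 3.1623)
h(g) = 1/(-2 + g) (h(g) = 1/(g - 2*(3 - 2)) = 1/(g - 2*1) = 1/(g - 2) = 1/(-2 + g))
-h(t) = -1/(-2 + sqrt(10))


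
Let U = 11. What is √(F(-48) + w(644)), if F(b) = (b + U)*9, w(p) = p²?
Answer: √414403 ≈ 643.74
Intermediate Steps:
F(b) = 99 + 9*b (F(b) = (b + 11)*9 = (11 + b)*9 = 99 + 9*b)
√(F(-48) + w(644)) = √((99 + 9*(-48)) + 644²) = √((99 - 432) + 414736) = √(-333 + 414736) = √414403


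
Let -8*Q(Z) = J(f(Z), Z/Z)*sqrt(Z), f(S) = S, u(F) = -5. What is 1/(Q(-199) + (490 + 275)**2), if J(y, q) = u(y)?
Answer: 1498176/876770049799 - 8*I*sqrt(199)/4383850248995 ≈ 1.7087e-6 - 2.5743e-11*I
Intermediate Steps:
J(y, q) = -5
Q(Z) = 5*sqrt(Z)/8 (Q(Z) = -(-5)*sqrt(Z)/8 = 5*sqrt(Z)/8)
1/(Q(-199) + (490 + 275)**2) = 1/(5*sqrt(-199)/8 + (490 + 275)**2) = 1/(5*(I*sqrt(199))/8 + 765**2) = 1/(5*I*sqrt(199)/8 + 585225) = 1/(585225 + 5*I*sqrt(199)/8)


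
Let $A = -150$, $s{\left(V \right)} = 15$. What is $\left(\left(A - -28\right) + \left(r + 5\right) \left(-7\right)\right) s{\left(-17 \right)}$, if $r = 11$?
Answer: $-3510$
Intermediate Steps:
$\left(\left(A - -28\right) + \left(r + 5\right) \left(-7\right)\right) s{\left(-17 \right)} = \left(\left(-150 - -28\right) + \left(11 + 5\right) \left(-7\right)\right) 15 = \left(\left(-150 + 28\right) + 16 \left(-7\right)\right) 15 = \left(-122 - 112\right) 15 = \left(-234\right) 15 = -3510$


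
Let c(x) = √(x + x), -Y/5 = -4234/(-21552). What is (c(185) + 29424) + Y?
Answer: 317062439/10776 + √370 ≈ 29442.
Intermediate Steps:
Y = -10585/10776 (Y = -(-21170)/(-21552) = -(-21170)*(-1)/21552 = -5*2117/10776 = -10585/10776 ≈ -0.98228)
c(x) = √2*√x (c(x) = √(2*x) = √2*√x)
(c(185) + 29424) + Y = (√2*√185 + 29424) - 10585/10776 = (√370 + 29424) - 10585/10776 = (29424 + √370) - 10585/10776 = 317062439/10776 + √370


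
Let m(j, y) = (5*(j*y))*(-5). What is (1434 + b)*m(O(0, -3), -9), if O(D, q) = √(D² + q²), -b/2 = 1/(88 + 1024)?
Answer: 538179525/556 ≈ 9.6795e+5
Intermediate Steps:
b = -1/556 (b = -2/(88 + 1024) = -2/1112 = -2*1/1112 = -1/556 ≈ -0.0017986)
m(j, y) = -25*j*y (m(j, y) = (5*j*y)*(-5) = -25*j*y)
(1434 + b)*m(O(0, -3), -9) = (1434 - 1/556)*(-25*√(0² + (-3)²)*(-9)) = 797303*(-25*√(0 + 9)*(-9))/556 = 797303*(-25*√9*(-9))/556 = 797303*(-25*3*(-9))/556 = (797303/556)*675 = 538179525/556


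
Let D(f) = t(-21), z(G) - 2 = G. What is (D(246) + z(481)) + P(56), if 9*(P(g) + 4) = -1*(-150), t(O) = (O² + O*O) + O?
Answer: 4070/3 ≈ 1356.7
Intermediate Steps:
t(O) = O + 2*O² (t(O) = (O² + O²) + O = 2*O² + O = O + 2*O²)
z(G) = 2 + G
D(f) = 861 (D(f) = -21*(1 + 2*(-21)) = -21*(1 - 42) = -21*(-41) = 861)
P(g) = 38/3 (P(g) = -4 + (-1*(-150))/9 = -4 + (⅑)*150 = -4 + 50/3 = 38/3)
(D(246) + z(481)) + P(56) = (861 + (2 + 481)) + 38/3 = (861 + 483) + 38/3 = 1344 + 38/3 = 4070/3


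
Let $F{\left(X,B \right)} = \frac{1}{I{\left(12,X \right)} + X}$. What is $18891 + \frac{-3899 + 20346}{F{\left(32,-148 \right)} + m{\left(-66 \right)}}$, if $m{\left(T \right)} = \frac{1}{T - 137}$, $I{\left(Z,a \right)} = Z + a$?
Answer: $\frac{256143473}{127} \approx 2.0169 \cdot 10^{6}$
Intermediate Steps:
$m{\left(T \right)} = \frac{1}{-137 + T}$
$F{\left(X,B \right)} = \frac{1}{12 + 2 X}$ ($F{\left(X,B \right)} = \frac{1}{\left(12 + X\right) + X} = \frac{1}{12 + 2 X}$)
$18891 + \frac{-3899 + 20346}{F{\left(32,-148 \right)} + m{\left(-66 \right)}} = 18891 + \frac{-3899 + 20346}{\frac{1}{2 \left(6 + 32\right)} + \frac{1}{-137 - 66}} = 18891 + \frac{16447}{\frac{1}{2 \cdot 38} + \frac{1}{-203}} = 18891 + \frac{16447}{\frac{1}{2} \cdot \frac{1}{38} - \frac{1}{203}} = 18891 + \frac{16447}{\frac{1}{76} - \frac{1}{203}} = 18891 + \frac{16447}{\frac{127}{15428}} = 18891 + 16447 \cdot \frac{15428}{127} = 18891 + \frac{253744316}{127} = \frac{256143473}{127}$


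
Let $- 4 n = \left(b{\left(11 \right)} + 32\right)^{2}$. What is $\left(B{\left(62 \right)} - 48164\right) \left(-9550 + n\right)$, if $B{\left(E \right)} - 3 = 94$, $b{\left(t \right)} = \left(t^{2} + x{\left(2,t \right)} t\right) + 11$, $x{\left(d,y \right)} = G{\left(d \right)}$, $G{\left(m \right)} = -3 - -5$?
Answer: $874771333$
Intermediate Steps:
$G{\left(m \right)} = 2$ ($G{\left(m \right)} = -3 + 5 = 2$)
$x{\left(d,y \right)} = 2$
$b{\left(t \right)} = 11 + t^{2} + 2 t$ ($b{\left(t \right)} = \left(t^{2} + 2 t\right) + 11 = 11 + t^{2} + 2 t$)
$B{\left(E \right)} = 97$ ($B{\left(E \right)} = 3 + 94 = 97$)
$n = -8649$ ($n = - \frac{\left(\left(11 + 11^{2} + 2 \cdot 11\right) + 32\right)^{2}}{4} = - \frac{\left(\left(11 + 121 + 22\right) + 32\right)^{2}}{4} = - \frac{\left(154 + 32\right)^{2}}{4} = - \frac{186^{2}}{4} = \left(- \frac{1}{4}\right) 34596 = -8649$)
$\left(B{\left(62 \right)} - 48164\right) \left(-9550 + n\right) = \left(97 - 48164\right) \left(-9550 - 8649\right) = \left(-48067\right) \left(-18199\right) = 874771333$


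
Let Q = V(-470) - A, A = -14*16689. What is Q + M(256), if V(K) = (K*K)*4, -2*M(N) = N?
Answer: 1117118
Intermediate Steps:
A = -233646
M(N) = -N/2
V(K) = 4*K² (V(K) = K²*4 = 4*K²)
Q = 1117246 (Q = 4*(-470)² - 1*(-233646) = 4*220900 + 233646 = 883600 + 233646 = 1117246)
Q + M(256) = 1117246 - ½*256 = 1117246 - 128 = 1117118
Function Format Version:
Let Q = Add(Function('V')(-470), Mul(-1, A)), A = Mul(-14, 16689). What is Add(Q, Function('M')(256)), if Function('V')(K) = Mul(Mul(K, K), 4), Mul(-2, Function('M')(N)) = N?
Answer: 1117118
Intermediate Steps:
A = -233646
Function('M')(N) = Mul(Rational(-1, 2), N)
Function('V')(K) = Mul(4, Pow(K, 2)) (Function('V')(K) = Mul(Pow(K, 2), 4) = Mul(4, Pow(K, 2)))
Q = 1117246 (Q = Add(Mul(4, Pow(-470, 2)), Mul(-1, -233646)) = Add(Mul(4, 220900), 233646) = Add(883600, 233646) = 1117246)
Add(Q, Function('M')(256)) = Add(1117246, Mul(Rational(-1, 2), 256)) = Add(1117246, -128) = 1117118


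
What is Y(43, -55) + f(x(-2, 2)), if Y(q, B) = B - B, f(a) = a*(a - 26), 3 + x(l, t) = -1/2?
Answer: 413/4 ≈ 103.25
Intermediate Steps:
x(l, t) = -7/2 (x(l, t) = -3 - 1/2 = -3 - 1*½ = -3 - ½ = -7/2)
f(a) = a*(-26 + a)
Y(q, B) = 0
Y(43, -55) + f(x(-2, 2)) = 0 - 7*(-26 - 7/2)/2 = 0 - 7/2*(-59/2) = 0 + 413/4 = 413/4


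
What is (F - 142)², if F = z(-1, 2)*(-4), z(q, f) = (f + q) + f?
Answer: 23716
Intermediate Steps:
z(q, f) = q + 2*f
F = -12 (F = (-1 + 2*2)*(-4) = (-1 + 4)*(-4) = 3*(-4) = -12)
(F - 142)² = (-12 - 142)² = (-154)² = 23716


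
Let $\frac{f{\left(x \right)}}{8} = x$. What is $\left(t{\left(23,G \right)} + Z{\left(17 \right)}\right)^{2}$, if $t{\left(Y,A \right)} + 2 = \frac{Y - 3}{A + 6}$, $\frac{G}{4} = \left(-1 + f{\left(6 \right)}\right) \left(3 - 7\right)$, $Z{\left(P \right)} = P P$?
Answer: $\frac{11457775681}{139129} \approx 82354.0$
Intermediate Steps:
$f{\left(x \right)} = 8 x$
$Z{\left(P \right)} = P^{2}$
$G = -752$ ($G = 4 \left(-1 + 8 \cdot 6\right) \left(3 - 7\right) = 4 \left(-1 + 48\right) \left(-4\right) = 4 \cdot 47 \left(-4\right) = 4 \left(-188\right) = -752$)
$t{\left(Y,A \right)} = -2 + \frac{-3 + Y}{6 + A}$ ($t{\left(Y,A \right)} = -2 + \frac{Y - 3}{A + 6} = -2 + \frac{-3 + Y}{6 + A}$)
$\left(t{\left(23,G \right)} + Z{\left(17 \right)}\right)^{2} = \left(\frac{-15 + 23 - -1504}{6 - 752} + 17^{2}\right)^{2} = \left(\frac{-15 + 23 + 1504}{-746} + 289\right)^{2} = \left(\left(- \frac{1}{746}\right) 1512 + 289\right)^{2} = \left(- \frac{756}{373} + 289\right)^{2} = \left(\frac{107041}{373}\right)^{2} = \frac{11457775681}{139129}$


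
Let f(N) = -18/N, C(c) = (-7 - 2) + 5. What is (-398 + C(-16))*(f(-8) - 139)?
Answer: 109947/2 ≈ 54974.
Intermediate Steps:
C(c) = -4 (C(c) = -9 + 5 = -4)
(-398 + C(-16))*(f(-8) - 139) = (-398 - 4)*(-18/(-8) - 139) = -402*(-18*(-⅛) - 139) = -402*(9/4 - 139) = -402*(-547/4) = 109947/2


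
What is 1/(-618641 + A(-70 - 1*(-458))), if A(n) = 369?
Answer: -1/618272 ≈ -1.6174e-6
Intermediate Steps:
1/(-618641 + A(-70 - 1*(-458))) = 1/(-618641 + 369) = 1/(-618272) = -1/618272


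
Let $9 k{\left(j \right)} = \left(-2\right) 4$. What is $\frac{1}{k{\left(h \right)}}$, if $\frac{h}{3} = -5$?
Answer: $- \frac{9}{8} \approx -1.125$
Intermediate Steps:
$h = -15$ ($h = 3 \left(-5\right) = -15$)
$k{\left(j \right)} = - \frac{8}{9}$ ($k{\left(j \right)} = \frac{\left(-2\right) 4}{9} = \frac{1}{9} \left(-8\right) = - \frac{8}{9}$)
$\frac{1}{k{\left(h \right)}} = \frac{1}{- \frac{8}{9}} = - \frac{9}{8}$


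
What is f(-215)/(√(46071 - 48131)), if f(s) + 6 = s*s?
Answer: -46219*I*√515/1030 ≈ -1018.3*I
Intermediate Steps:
f(s) = -6 + s² (f(s) = -6 + s*s = -6 + s²)
f(-215)/(√(46071 - 48131)) = (-6 + (-215)²)/(√(46071 - 48131)) = (-6 + 46225)/(√(-2060)) = 46219/((2*I*√515)) = 46219*(-I*√515/1030) = -46219*I*√515/1030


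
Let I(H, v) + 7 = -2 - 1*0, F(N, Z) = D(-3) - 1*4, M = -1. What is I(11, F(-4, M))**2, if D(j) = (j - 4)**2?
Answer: 81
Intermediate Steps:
D(j) = (-4 + j)**2
F(N, Z) = 45 (F(N, Z) = (-4 - 3)**2 - 1*4 = (-7)**2 - 4 = 49 - 4 = 45)
I(H, v) = -9 (I(H, v) = -7 + (-2 - 1*0) = -7 + (-2 + 0) = -7 - 2 = -9)
I(11, F(-4, M))**2 = (-9)**2 = 81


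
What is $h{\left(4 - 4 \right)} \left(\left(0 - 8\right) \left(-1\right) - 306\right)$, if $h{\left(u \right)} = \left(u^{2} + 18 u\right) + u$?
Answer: $0$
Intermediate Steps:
$h{\left(u \right)} = u^{2} + 19 u$
$h{\left(4 - 4 \right)} \left(\left(0 - 8\right) \left(-1\right) - 306\right) = \left(4 - 4\right) \left(19 + \left(4 - 4\right)\right) \left(\left(0 - 8\right) \left(-1\right) - 306\right) = 0 \left(19 + 0\right) \left(\left(-8\right) \left(-1\right) - 306\right) = 0 \cdot 19 \left(8 - 306\right) = 0 \left(-298\right) = 0$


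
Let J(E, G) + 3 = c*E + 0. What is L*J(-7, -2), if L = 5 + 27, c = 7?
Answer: -1664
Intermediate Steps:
J(E, G) = -3 + 7*E (J(E, G) = -3 + (7*E + 0) = -3 + 7*E)
L = 32
L*J(-7, -2) = 32*(-3 + 7*(-7)) = 32*(-3 - 49) = 32*(-52) = -1664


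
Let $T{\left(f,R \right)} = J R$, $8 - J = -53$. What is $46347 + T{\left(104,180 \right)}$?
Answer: $57327$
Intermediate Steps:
$J = 61$ ($J = 8 - -53 = 8 + 53 = 61$)
$T{\left(f,R \right)} = 61 R$
$46347 + T{\left(104,180 \right)} = 46347 + 61 \cdot 180 = 46347 + 10980 = 57327$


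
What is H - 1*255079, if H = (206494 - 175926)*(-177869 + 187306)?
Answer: 288215137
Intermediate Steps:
H = 288470216 (H = 30568*9437 = 288470216)
H - 1*255079 = 288470216 - 1*255079 = 288470216 - 255079 = 288215137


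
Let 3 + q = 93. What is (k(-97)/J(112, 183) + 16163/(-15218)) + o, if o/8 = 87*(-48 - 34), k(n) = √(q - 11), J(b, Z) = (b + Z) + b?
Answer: -124076837/2174 + √79/407 ≈ -57073.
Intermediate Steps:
q = 90 (q = -3 + 93 = 90)
J(b, Z) = Z + 2*b (J(b, Z) = (Z + b) + b = Z + 2*b)
k(n) = √79 (k(n) = √(90 - 11) = √79)
o = -57072 (o = 8*(87*(-48 - 34)) = 8*(87*(-82)) = 8*(-7134) = -57072)
(k(-97)/J(112, 183) + 16163/(-15218)) + o = (√79/(183 + 2*112) + 16163/(-15218)) - 57072 = (√79/(183 + 224) + 16163*(-1/15218)) - 57072 = (√79/407 - 2309/2174) - 57072 = (-2309/2174 + √79/407) - 57072 = -124076837/2174 + √79/407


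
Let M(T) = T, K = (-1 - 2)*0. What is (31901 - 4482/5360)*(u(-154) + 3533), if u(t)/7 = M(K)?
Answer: 302044786987/2680 ≈ 1.1270e+8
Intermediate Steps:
K = 0 (K = -3*0 = 0)
u(t) = 0 (u(t) = 7*0 = 0)
(31901 - 4482/5360)*(u(-154) + 3533) = (31901 - 4482/5360)*(0 + 3533) = (31901 - 4482*1/5360)*3533 = (31901 - 2241/2680)*3533 = (85492439/2680)*3533 = 302044786987/2680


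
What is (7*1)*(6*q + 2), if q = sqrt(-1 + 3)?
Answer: 14 + 42*sqrt(2) ≈ 73.397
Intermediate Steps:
q = sqrt(2) ≈ 1.4142
(7*1)*(6*q + 2) = (7*1)*(6*sqrt(2) + 2) = 7*(2 + 6*sqrt(2)) = 14 + 42*sqrt(2)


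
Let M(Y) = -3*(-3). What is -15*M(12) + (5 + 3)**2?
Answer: -71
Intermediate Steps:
M(Y) = 9
-15*M(12) + (5 + 3)**2 = -15*9 + (5 + 3)**2 = -135 + 8**2 = -135 + 64 = -71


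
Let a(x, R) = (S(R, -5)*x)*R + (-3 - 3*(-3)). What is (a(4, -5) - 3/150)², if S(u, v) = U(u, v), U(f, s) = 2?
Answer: 2893401/2500 ≈ 1157.4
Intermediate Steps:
S(u, v) = 2
a(x, R) = 6 + 2*R*x (a(x, R) = (2*x)*R + (-3 - 3*(-3)) = 2*R*x + (-3 + 9) = 2*R*x + 6 = 6 + 2*R*x)
(a(4, -5) - 3/150)² = ((6 + 2*(-5)*4) - 3/150)² = ((6 - 40) - 3*1/150)² = (-34 - 1/50)² = (-1701/50)² = 2893401/2500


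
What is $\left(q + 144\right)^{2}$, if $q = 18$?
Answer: $26244$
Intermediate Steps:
$\left(q + 144\right)^{2} = \left(18 + 144\right)^{2} = 162^{2} = 26244$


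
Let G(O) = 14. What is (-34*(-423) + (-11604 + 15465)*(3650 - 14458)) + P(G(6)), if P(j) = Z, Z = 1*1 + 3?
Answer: -41715302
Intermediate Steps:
Z = 4 (Z = 1 + 3 = 4)
P(j) = 4
(-34*(-423) + (-11604 + 15465)*(3650 - 14458)) + P(G(6)) = (-34*(-423) + (-11604 + 15465)*(3650 - 14458)) + 4 = (14382 + 3861*(-10808)) + 4 = (14382 - 41729688) + 4 = -41715306 + 4 = -41715302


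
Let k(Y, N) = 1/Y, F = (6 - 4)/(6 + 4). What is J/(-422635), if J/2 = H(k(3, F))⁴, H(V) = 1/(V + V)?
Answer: -81/3381080 ≈ -2.3957e-5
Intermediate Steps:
F = ⅕ (F = 2/10 = 2*(⅒) = ⅕ ≈ 0.20000)
H(V) = 1/(2*V)
J = 81/8 (J = 2*(1/(2*(1/3)))⁴ = 2*(1/(2*(⅓)))⁴ = 2*((½)*3)⁴ = 2*(3/2)⁴ = 2*(81/16) = 81/8 ≈ 10.125)
J/(-422635) = (81/8)/(-422635) = (81/8)*(-1/422635) = -81/3381080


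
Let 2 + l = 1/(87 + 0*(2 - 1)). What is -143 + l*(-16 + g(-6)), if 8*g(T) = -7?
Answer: -25391/232 ≈ -109.44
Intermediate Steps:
g(T) = -7/8 (g(T) = (⅛)*(-7) = -7/8)
l = -173/87 (l = -2 + 1/(87 + 0*(2 - 1)) = -2 + 1/(87 + 0*1) = -2 + 1/(87 + 0) = -2 + 1/87 = -173/87 ≈ -1.9885)
-143 + l*(-16 + g(-6)) = -143 - 173*(-16 - 7/8)/87 = -143 - 173/87*(-135/8) = -143 + 7785/232 = -25391/232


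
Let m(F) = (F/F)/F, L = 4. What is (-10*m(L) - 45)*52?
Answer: -2470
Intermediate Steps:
m(F) = 1/F
(-10*m(L) - 45)*52 = (-10/4 - 45)*52 = (-10*1/4 - 45)*52 = (-5/2 - 45)*52 = -95/2*52 = -2470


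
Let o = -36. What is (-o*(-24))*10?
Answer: -8640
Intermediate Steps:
(-o*(-24))*10 = (-1*(-36)*(-24))*10 = (36*(-24))*10 = -864*10 = -8640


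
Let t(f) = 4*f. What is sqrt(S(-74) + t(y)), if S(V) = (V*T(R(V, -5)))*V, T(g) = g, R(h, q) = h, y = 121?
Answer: 14*I*sqrt(2065) ≈ 636.19*I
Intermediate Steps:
S(V) = V**3 (S(V) = (V*V)*V = V**2*V = V**3)
sqrt(S(-74) + t(y)) = sqrt((-74)**3 + 4*121) = sqrt(-405224 + 484) = sqrt(-404740) = 14*I*sqrt(2065)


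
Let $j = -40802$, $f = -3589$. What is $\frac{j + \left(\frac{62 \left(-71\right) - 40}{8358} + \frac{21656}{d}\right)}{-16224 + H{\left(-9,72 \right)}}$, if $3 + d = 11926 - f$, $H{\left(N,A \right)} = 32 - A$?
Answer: $\frac{5903837588}{2353366239} \approx 2.5087$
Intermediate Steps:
$d = 15512$ ($d = -3 + \left(11926 - -3589\right) = -3 + \left(11926 + 3589\right) = -3 + 15515 = 15512$)
$\frac{j + \left(\frac{62 \left(-71\right) - 40}{8358} + \frac{21656}{d}\right)}{-16224 + H{\left(-9,72 \right)}} = \frac{-40802 + \left(\frac{62 \left(-71\right) - 40}{8358} + \frac{21656}{15512}\right)}{-16224 + \left(32 - 72\right)} = \frac{-40802 + \left(\left(-4402 - 40\right) \frac{1}{8358} + 21656 \cdot \frac{1}{15512}\right)}{-16224 + \left(32 - 72\right)} = \frac{-40802 + \left(\left(-4442\right) \frac{1}{8358} + \frac{2707}{1939}\right)}{-16224 - 40} = \frac{-40802 + \left(- \frac{2221}{4179} + \frac{2707}{1939}\right)}{-16264} = \left(-40802 + \frac{1000862}{1157583}\right) \left(- \frac{1}{16264}\right) = \left(- \frac{47230700704}{1157583}\right) \left(- \frac{1}{16264}\right) = \frac{5903837588}{2353366239}$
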